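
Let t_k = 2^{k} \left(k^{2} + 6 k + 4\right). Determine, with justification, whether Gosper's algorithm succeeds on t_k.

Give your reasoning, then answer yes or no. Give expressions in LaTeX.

Yes. s_k = 2^{k} \left(k^{2} + 2 k - 2\right).

t_(k+1)/t_k = 2*(k**2 + 8*k + 11)/(k**2 + 6*k + 4).
Normal form (A,B,C) = (2, 1, k**2 + 6*k + 4).
Key eq: (2)·f(k+1) = (1)·f(k) + (k**2 + 6*k + 4).
Bound: deg f ≤ 2.
Match coefficients ⇒ f(k) = k**2 + 2*k - 2.
So s_k = (B(k−1)f/C)·t_k = ((k**2 + 2*k - 2)/(k**2 + 6*k + 4))·t_k = 2**k*(k**2 + 2*k - 2).
Verify: 2**k*(k**2 + 6*k + 4) matches t_k.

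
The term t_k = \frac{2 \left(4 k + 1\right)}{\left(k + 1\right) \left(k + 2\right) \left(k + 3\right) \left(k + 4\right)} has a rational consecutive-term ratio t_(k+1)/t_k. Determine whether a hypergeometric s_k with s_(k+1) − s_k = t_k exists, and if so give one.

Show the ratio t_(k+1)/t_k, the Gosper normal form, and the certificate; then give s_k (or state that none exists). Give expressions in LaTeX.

s_k = \frac{k \left(k^{2} + 6 k - 1\right)}{3 \left(k + 1\right) \left(k + 2\right) \left(k + 3\right)}

Compute t_(k+1)/t_k: get (k + 1)*(4*k + 5)/((k + 5)*(4*k + 1)).
Normal form (A,B,C) = (k + 1, k + 5, k + 1/4).
Solve (k + 1)·f(k+1) − (k + 4)·f(k) = k + 1/4.
Bound: deg f ≤ 3.
Solve for f: f(k) = k*(k**2 + 6*k - 1)/24 (degree 3 ≤ 3).
Certificate R = B(k−1)f/C = k*(k + 4)*(k**2 + 6*k - 1)/(6*(4*k + 1)) gives s_k = k*(k**2 + 6*k - 1)/(3*(k + 1)*(k + 2)*(k + 3)).
Check: Δs_k = 2*(4*k + 1)/(k**4 + 10*k**3 + 35*k**2 + 50*k + 24). ✓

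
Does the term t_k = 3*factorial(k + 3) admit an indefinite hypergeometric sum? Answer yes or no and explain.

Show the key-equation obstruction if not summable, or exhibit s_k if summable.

No — negative degree bound, so no certificate f.

Compute t_(k+1)/t_k: get k + 4.
Take A(k)=k + 4, B(k)=1, C(k)=1.
Solve (k + 4)·f(k+1) − (1)·f(k) = 1.
Bound: deg f ≤ -1.
d = -1 < 0 ⇒ no nonzero polynomial f; not summable.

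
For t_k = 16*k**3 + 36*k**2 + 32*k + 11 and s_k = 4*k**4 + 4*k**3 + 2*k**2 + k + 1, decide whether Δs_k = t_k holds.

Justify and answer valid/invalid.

Valid — Δs_k = t_k.

s_(k+1) = 4*k**4 + 20*k**3 + 38*k**2 + 33*k + 12
s_(k+1) − s_k = 16*k**3 + 36*k**2 + 32*k + 11
(s_(k+1) − s_k) − t_k = 0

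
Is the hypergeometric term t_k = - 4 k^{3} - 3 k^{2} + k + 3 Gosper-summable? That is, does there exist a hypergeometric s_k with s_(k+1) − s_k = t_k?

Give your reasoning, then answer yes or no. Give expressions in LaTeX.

Yes. s_k = k \left(- k^{3} + k^{2} + k + 2\right).

Ratio r(k) = (4*k**3 + 15*k**2 + 17*k + 3)/(4*k**3 + 3*k**2 - k - 3).
So A=1 and B=1, with C=k**3 + 3*k**2/4 - k/4 - 3/4.
Solve (1)·f(k+1) − (1)·f(k) = k**3 + 3*k**2/4 - k/4 - 3/4.
d = 4 from the (0,0,3) case.
Solving with deg f ≤ 4: f(k) = k*(k - 2)*(k**2 + k + 1)/4.
Then R = B(k−1)f/C = k*(k - 2)*(k**2 + k + 1)/(4*k**3 + 3*k**2 - k - 3), so s_k = R(k)·t_k = k*(-k**3 + k**2 + k + 2).
Verify: -4*k**3 - 3*k**2 + k + 3 matches t_k.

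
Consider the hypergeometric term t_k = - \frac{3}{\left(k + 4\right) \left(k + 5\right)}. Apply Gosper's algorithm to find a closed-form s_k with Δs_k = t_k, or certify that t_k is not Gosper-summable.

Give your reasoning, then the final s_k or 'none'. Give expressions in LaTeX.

Step 1: r(k) = (k + 4)/(k + 6).
Gosper form: A/B · C(k+1)/C(k) with A=k + 4, B=k + 6, C=1.
Need (k + 4)·f(k+1) − (k + 5)·f(k) = 1.
Degrees (1,1,0) ⇒ d ≤ 1.
Coefficient equations give f(k) = k/4.
R(k) = B(k−1)·f(k)/C(k) = k*(k + 5)/4; s_k = R·t_k = -3*k/(4*k + 16).
Verify: -3/(k**2 + 9*k + 20) matches t_k.

s_k = - \frac{3 k}{4 k + 16}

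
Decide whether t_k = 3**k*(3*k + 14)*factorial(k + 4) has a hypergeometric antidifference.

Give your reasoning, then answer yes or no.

Yes. s_k = 3**k*factorial(k + 4).

Compute t_(k+1)/t_k: get 3*(k + 5)*(3*k + 17)/(3*k + 14).
Gosper form: A/B · C(k+1)/C(k) with A=3*k + 15, B=1, C=k + 14/3.
Solve (3*k + 15)·f(k+1) − (1)·f(k) = k + 14/3.
Bound: deg f ≤ 0.
Solving with deg f ≤ 0: f(k) = 1/3.
So s_k = (B(k−1)f/C)·t_k = (1/(3*k + 14))·t_k = 3**k*factorial(k + 4).
Verify: 3**k*(3*k + 14)*factorial(k + 4) matches t_k.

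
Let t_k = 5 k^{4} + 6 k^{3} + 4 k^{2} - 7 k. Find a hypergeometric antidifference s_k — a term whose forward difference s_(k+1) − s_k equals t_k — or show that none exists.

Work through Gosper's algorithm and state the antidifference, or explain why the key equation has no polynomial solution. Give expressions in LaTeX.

s_k = k \left(k^{4} - k^{3} - 4 k + 4\right)

Ratio r(k) = (5*k**4 + 26*k**3 + 52*k**2 + 39*k + 8)/(k*(5*k**3 + 6*k**2 + 4*k - 7)).
Gosper form: A/B · C(k+1)/C(k) with A=1, B=1, C=k**4 + 6*k**3/5 + 4*k**2/5 - 7*k/5.
Set up (1)·f(k+1) − (1)·f(k) − (k**4 + 6*k**3/5 + 4*k**2/5 - 7*k/5) = 0.
From deg A=0, deg B=0, deg C=4: d=5.
Coefficient equations give f(k) = k*(k - 1)*(k**3 - 4)/5.
Get s_k = R·t_k = k*(k**4 - k**3 - 4*k + 4) with R(k) = B(k−1)f(k)/C(k) = (k - 1)*(k**3 - 4)/(5*k**3 + 6*k**2 + 4*k - 7).
Verify: k*(5*k**3 + 6*k**2 + 4*k - 7) matches t_k.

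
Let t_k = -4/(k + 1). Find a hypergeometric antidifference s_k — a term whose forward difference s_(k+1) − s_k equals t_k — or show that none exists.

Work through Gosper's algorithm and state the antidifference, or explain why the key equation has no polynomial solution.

none — t_k is not Gosper-summable

The ratio is (k + 1)/(k + 2).
A = k + 1, B = k + 2, C = 1.
Solve (k + 1)·f(k+1) − (k + 1)·f(k) = 1.
From deg A=1, deg B=1, deg C=0: d=0.
Write f(k) = c0. Then LHS − RHS = -1, requiring -1 = 0: contradictory. No certificate.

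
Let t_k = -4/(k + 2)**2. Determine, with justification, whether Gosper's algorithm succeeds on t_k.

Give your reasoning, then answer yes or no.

The ratio is (k + 2)**2/(k + 3)**2.
A = k**2 + 4*k + 4, B = k**2 + 6*k + 9, C = 1.
f must satisfy (k**2 + 4*k + 4)·f(k+1) − (k**2 + 4*k + 4)·f(k) = 1.
Bound: deg f ≤ 0.
Generic f = c0 gives residual -1; -1 = 0 cannot hold, so t_k is not Gosper-summable.

No — t_k has no hypergeometric antidifference.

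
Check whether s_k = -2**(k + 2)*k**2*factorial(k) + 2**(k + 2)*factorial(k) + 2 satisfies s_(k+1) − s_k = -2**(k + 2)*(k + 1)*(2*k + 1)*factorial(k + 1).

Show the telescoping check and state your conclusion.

valid; difference matches t_k

s_(k+1) = -8*2**k*k**3*factorial(k) - 24*2**k*k**2*factorial(k) - 16*2**k*k*factorial(k) + 2
s_(k+1) − s_k = -2**(k + 2)*(k + 1)*(2*k + 1)*factorial(k + 1)
(s_(k+1) − s_k) − t_k = 0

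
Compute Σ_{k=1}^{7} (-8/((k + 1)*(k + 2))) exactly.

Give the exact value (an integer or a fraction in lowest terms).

Σ = -28/9

Step 1: r(k) = (k + 1)/(k + 3).
So A=k + 1 and B=k + 3, with C=1.
Key eq: (k + 1)·f(k+1) = (k + 2)·f(k) + (1).
Degrees (1,1,0) ⇒ d ≤ 1.
A polynomial solution: f(k) = k.
Get s_k = R·t_k = -8*k/(k + 1) with R(k) = B(k−1)f(k)/C(k) = k*(k + 2).
s_(k+1) − s_k = -8/(k**2 + 3*k + 2) = t_k.
Sum = s_(8) − s_(1); s_(8) = -64/9, s_(1) = -4 ⇒ -28/9.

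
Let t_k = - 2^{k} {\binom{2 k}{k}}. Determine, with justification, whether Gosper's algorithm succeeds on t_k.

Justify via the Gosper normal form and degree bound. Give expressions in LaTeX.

No; the degree bound rules out any f.

r(k) = 4*(2*k + 1)/(k + 1) after simplifying.
Normal form (A,B,C) = (8*k + 4, k + 1, 1).
f must satisfy (8*k + 4)·f(k+1) − (k)·f(k) = 1.
d = -1 from the (1,1,0) case.
Bound -1 < 0, so the key equation has no polynomial solution.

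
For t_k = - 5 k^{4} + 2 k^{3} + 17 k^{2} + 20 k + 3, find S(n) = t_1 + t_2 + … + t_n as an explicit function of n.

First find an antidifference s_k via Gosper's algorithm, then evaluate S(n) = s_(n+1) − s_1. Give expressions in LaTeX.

S(n) = n \left(- n^{4} - 2 n^{3} + 5 n^{2} + 19 n + 16\right)

Ratio r(k) = (5*k**4 + 18*k**3 + 7*k**2 - 40*k - 37)/(5*k**4 - 2*k**3 - 17*k**2 - 20*k - 3).
So A=1 and B=1, with C=k**4 - 2*k**3/5 - 17*k**2/5 - 4*k - 3/5.
Set up (1)·f(k+1) − (1)·f(k) − (k**4 - 2*k**3/5 - 17*k**2/5 - 4*k - 3/5) = 0.
deg f ≤ 5 (via 0,0,4).
Coefficient equations give f(k) = k*(k**4 - 3*k**3 - 3*k**2 - 2*k + 4)/5.
Certificate R = B(k−1)f/C = k*(k**4 - 3*k**3 - 3*k**2 - 2*k + 4)/(5*k**4 - 2*k**3 - 17*k**2 - 20*k - 3) gives s_k = k*(-k**4 + 3*k**3 + 3*k**2 + 2*k - 4).
s_(k+1) − s_k = -5*k**4 + 2*k**3 + 17*k**2 + 20*k + 3 = t_k.
s_(n+1) = -n**5 - 2*n**4 + 5*n**3 + 19*n**2 + 16*n + 3 and s_(1) = 3, so S(n) = n*(-n**4 - 2*n**3 + 5*n**2 + 19*n + 16).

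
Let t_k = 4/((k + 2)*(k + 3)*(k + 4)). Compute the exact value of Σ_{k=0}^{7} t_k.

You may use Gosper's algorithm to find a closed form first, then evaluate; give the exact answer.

Σ = 52/165

Ratio r(k) = (k + 2)/(k + 5).
Normal form (A,B,C) = (k + 2, k + 5, 1).
f must satisfy (k + 2)·f(k+1) − (k + 4)·f(k) = 1.
d = 2 from the (1,1,0) case.
Solve for f: f(k) = k*(k + 5)/12 (degree 2 ≤ 2).
Get s_k = R·t_k = k*(k + 5)/(3*(k + 2)*(k + 3)) with R(k) = B(k−1)f(k)/C(k) = k*(k + 4)*(k + 5)/12.
Check: Δs_k = 4/(k**3 + 9*k**2 + 26*k + 24). ✓
Σ_(k=0)^(7) t_k = s_(8) − s_(0) = 52/165 − (0) = 52/165.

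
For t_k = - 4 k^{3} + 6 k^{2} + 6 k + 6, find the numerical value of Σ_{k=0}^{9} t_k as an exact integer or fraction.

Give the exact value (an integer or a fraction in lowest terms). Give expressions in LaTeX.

Step 1: r(k) = (2*k**3 + 3*k**2 - 3*k - 7)/(2*k**3 - 3*k**2 - 3*k - 3).
Normal form (A,B,C) = (1, 1, k**3 - 3*k**2/2 - 3*k/2 - 3/2).
f must satisfy (1)·f(k+1) − (1)·f(k) = k**3 - 3*k**2/2 - 3*k/2 - 3/2.
d = 4 from the (0,0,3) case.
A polynomial solution: f(k) = k*(k - 4)*(k**2 + 1)/4.
Certificate R = B(k−1)f/C = k*(k - 4)*(k**2 + 1)/(2*(2*k**3 - 3*k**2 - 3*k - 3)) gives s_k = k*(-k**3 + 4*k**2 - k + 4).
Check: Δs_k = -4*k**3 + 6*k**2 + 6*k + 6. ✓
Σ_(k=0)^(9) t_k = s_(10) − s_(0) = -6060 − (0) = -6060.

Σ = -6060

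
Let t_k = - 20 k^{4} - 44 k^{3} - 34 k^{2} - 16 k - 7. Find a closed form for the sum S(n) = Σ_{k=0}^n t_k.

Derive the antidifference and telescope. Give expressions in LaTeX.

S(n) = - 4 n^{5} - 21 n^{4} - 40 n^{3} - 36 n^{2} - 20 n - 7

Ratio r(k) = (20*k**4 + 124*k**3 + 286*k**2 + 296*k + 121)/(20*k**4 + 44*k**3 + 34*k**2 + 16*k + 7).
A = 1, B = 1, C = k**4 + 11*k**3/5 + 17*k**2/10 + 4*k/5 + 7/20.
Key eq: (1)·f(k+1) = (1)·f(k) + (k**4 + 11*k**3/5 + 17*k**2/10 + 4*k/5 + 7/20).
Bound: deg f ≤ 5.
Match coefficients ⇒ f(k) = k*(4*k**4 + k**3 - 4*k**2 + 2*k + 4)/20.
Then R = B(k−1)f/C = k*(4*k**4 + k**3 - 4*k**2 + 2*k + 4)/(20*k**4 + 44*k**3 + 34*k**2 + 16*k + 7), so s_k = R(k)·t_k = k*(-4*k**4 - k**3 + 4*k**2 - 2*k - 4).
Δs = -20*k**4 - 44*k**3 - 34*k**2 - 16*k - 7, as required.
Telescope: S(n) = s_(n+1) − s_(0) = -4*n**5 - 21*n**4 - 40*n**3 - 36*n**2 - 20*n - 7 − (0) = -4*n**5 - 21*n**4 - 40*n**3 - 36*n**2 - 20*n - 7.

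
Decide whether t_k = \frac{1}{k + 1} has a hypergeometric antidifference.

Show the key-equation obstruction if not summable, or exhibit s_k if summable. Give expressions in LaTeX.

No. Not Gosper-summable.

Step 1: r(k) = (k + 1)/(k + 2).
Factor: A=k + 1; B=k + 2; C=1.
Need (k + 1)·f(k+1) − (k + 1)·f(k) = 1.
Degrees (1,1,0) ⇒ d ≤ 0.
f = c0 ⇒ A·f(k+1) − B(k−1)·f(k) − C = -1. The system {-1 = 0} is inconsistent; no antidifference.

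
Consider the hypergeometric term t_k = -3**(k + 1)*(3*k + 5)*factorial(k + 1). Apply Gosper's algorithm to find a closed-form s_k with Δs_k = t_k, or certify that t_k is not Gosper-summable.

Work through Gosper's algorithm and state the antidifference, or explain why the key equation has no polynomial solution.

s_k = -3**(k + 1)*factorial(k + 1)

Ratio r(k) = 3*(k + 2)*(3*k + 8)/(3*k + 5).
Normal form (A,B,C) = (3*k + 6, 1, k + 5/3).
Set up (3*k + 6)·f(k+1) − (1)·f(k) − (k + 5/3) = 0.
From deg A=1, deg B=0, deg C=1: d=0.
A polynomial solution: f(k) = 1/3.
Certificate R = B(k−1)f/C = 1/(3*k + 5) gives s_k = -3**(k + 1)*factorial(k + 1).
Verify: -3**(k + 1)*(3*k + 5)*factorial(k + 1) matches t_k.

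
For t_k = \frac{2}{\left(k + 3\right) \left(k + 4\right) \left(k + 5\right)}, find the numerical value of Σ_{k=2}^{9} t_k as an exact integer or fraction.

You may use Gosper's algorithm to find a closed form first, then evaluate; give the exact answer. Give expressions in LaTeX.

Σ = 38/1365

The ratio is (k + 3)/(k + 6).
Gosper form: A/B · C(k+1)/C(k) with A=k + 3, B=k + 6, C=1.
Solve (k + 3)·f(k+1) − (k + 5)·f(k) = 1.
deg f ≤ 2 (via 1,1,0).
Solve for f: f(k) = k*(k + 7)/24 (degree 2 ≤ 2).
So s_k = (B(k−1)f/C)·t_k = (k*(k + 5)*(k + 7)/24)·t_k = k*(k + 7)/(12*(k + 3)*(k + 4)).
Verify: 2/(k**3 + 12*k**2 + 47*k + 60) matches t_k.
Evaluate s at k=10 and k=2: 85/1092 and 1/20; difference 38/1365.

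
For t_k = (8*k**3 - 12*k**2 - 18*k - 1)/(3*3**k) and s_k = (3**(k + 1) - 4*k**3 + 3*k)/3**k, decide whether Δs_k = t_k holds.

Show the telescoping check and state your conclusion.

s_(k+1) = (9*3**k + 3*k - 4*(k + 1)**3 + 3)/(3*3**k)
s_(k+1) − s_k = (8*k**3 - 12*k**2 - 18*k - 1)/(3*3**k)
(s_(k+1) − s_k) − t_k = 0

valid; difference matches t_k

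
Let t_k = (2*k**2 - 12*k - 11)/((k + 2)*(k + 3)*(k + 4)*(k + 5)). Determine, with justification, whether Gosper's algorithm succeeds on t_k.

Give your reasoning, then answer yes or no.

Yes. s_k = k*(-k**2 - 25*k - 18)/(8*(k + 2)*(k + 3)*(k + 4)).

r(k) = (2*k**3 - 4*k**2 - 37*k - 42)/(2*k**3 - 83*k - 66) after simplifying.
A = k + 2, B = k + 6, C = k**2 - 6*k - 11/2.
Solve (k + 2)·f(k+1) − (k + 5)·f(k) = k**2 - 6*k - 11/2.
Degrees (1,1,2) ⇒ d ≤ 3.
Coefficient equations give f(k) = -k*(k**2 + 25*k + 18)/16.
So s_k = (B(k−1)f/C)·t_k = (-k*(k + 5)*(k**2 + 25*k + 18)/(8*(2*k**2 - 12*k - 11)))·t_k = k*(-k**2 - 25*k - 18)/(8*(k + 2)*(k + 3)*(k + 4)).
s_(k+1) − s_k = (2*k**2 - 12*k - 11)/(k**4 + 14*k**3 + 71*k**2 + 154*k + 120) = t_k.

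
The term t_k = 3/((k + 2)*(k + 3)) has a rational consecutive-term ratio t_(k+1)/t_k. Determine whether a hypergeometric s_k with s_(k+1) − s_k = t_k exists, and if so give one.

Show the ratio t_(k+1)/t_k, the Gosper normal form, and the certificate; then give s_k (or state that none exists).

s_k = 3*k/(2*(k + 2))

Step 1: r(k) = (k + 2)/(k + 4).
Factor: A=k + 2; B=k + 4; C=1.
f must satisfy (k + 2)·f(k+1) − (k + 3)·f(k) = 1.
Bound: deg f ≤ 1.
Solve for f: f(k) = k/2 (degree 1 ≤ 1).
Then R = B(k−1)f/C = k*(k + 3)/2, so s_k = R(k)·t_k = 3*k/(2*(k + 2)).
Δs = 3/(k**2 + 5*k + 6), as required.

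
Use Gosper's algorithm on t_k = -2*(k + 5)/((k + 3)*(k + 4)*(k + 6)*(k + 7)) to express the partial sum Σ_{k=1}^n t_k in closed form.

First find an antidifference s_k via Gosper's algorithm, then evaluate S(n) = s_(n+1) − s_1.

Ratio r(k) = (k + 3)*(k + 6)**2/((k + 5)**2*(k + 8)).
Take A(k)=k + 3, B(k)=k + 8, C(k)=k**2 + 10*k + 25.
Key eq: (k + 3)·f(k+1) = (k + 7)·f(k) + (k**2 + 10*k + 25).
Bound: deg f ≤ 4.
Solve for f: f(k) = k*(k + 4)*(k + 5)*(k + 9)/36 (degree 4 ≤ 4).
So s_k = (B(k−1)f/C)·t_k = (k*(k + 4)*(k + 7)*(k + 9)/(36*(k + 5)))·t_k = k*(-k - 9)/(18*(k**2 + 9*k + 18)).
Verify: 2*(-k - 5)/(k**4 + 20*k**3 + 145*k**2 + 450*k + 504) matches t_k.
Evaluate: s_(n+1) = (-n**2 - 11*n - 10)/(18*(n**2 + 11*n + 28)); subtract s_(1) = -5/252 ⇒ S(n) = n*(-n - 11)/(28*(n**2 + 11*n + 28)).

S(n) = n*(-n - 11)/(28*(n**2 + 11*n + 28))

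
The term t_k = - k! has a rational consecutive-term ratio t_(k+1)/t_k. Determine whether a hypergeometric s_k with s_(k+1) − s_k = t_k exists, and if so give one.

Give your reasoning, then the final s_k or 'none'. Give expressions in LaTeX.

r(k) = k + 1 after simplifying.
Take A(k)=k + 1, B(k)=1, C(k)=1.
Need (k + 1)·f(k+1) − (1)·f(k) = 1.
Bound: deg f ≤ -1.
deg f ≤ -1 is impossible — no certificate.

none (Gosper's algorithm certifies no s_k)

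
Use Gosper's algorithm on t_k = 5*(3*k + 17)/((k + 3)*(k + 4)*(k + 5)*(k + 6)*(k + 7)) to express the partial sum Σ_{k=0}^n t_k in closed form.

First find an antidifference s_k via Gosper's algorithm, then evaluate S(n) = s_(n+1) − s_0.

S(n) = 5*(n**3 + 16*n**2 + 83*n + 68)/(72*(n**3 + 16*n**2 + 83*n + 140))

Ratio r(k) = (k + 3)*(3*k + 20)/((k + 8)*(3*k + 17)).
Factor: A=k + 3; B=k + 8; C=k + 17/3.
Key eq: (k + 3)·f(k+1) = (k + 7)·f(k) + (k + 17/3).
d = 4 from the (1,1,1) case.
Coefficient equations give f(k) = k*(k + 5)*(k**2 + 13*k + 54)/216.
Certificate R = B(k−1)f/C = k*(k + 5)*(k + 7)*(k**2 + 13*k + 54)/(72*(3*k + 17)) gives s_k = 5*k*(k**2 + 13*k + 54)/(72*(k**3 + 13*k**2 + 54*k + 72)).
Verify: 5*(3*k + 17)/(k**5 + 25*k**4 + 245*k**3 + 1175*k**2 + 2754*k + 2520) matches t_k.
Evaluate: s_(n+1) = 5*(n**3 + 16*n**2 + 83*n + 68)/(72*(n**3 + 16*n**2 + 83*n + 140)); subtract s_(0) = 0 ⇒ S(n) = 5*(n**3 + 16*n**2 + 83*n + 68)/(72*(n**3 + 16*n**2 + 83*n + 140)).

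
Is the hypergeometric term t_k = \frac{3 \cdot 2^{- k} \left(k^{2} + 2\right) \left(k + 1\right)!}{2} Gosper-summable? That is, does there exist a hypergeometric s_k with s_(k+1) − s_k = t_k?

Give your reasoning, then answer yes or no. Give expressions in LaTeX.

Yes. s_k = 3 \cdot 2^{- k} \left(k - 1\right) \left(k + 1\right)!.

Step 1: r(k) = (k + 2)*((k + 1)**2 + 2)/(2*(k**2 + 2)).
Gosper form: A/B · C(k+1)/C(k) with A=k/2 + 1, B=1, C=k**2 + 2.
Set up (k/2 + 1)·f(k+1) − (1)·f(k) − (k**2 + 2) = 0.
deg f ≤ 1 (via 1,0,2).
Solve for f: f(k) = 2*(k - 1) (degree 1 ≤ 1).
So s_k = (B(k−1)f/C)·t_k = (2*(k - 1)/(k**2 + 2))·t_k = 3*(k - 1)*factorial(k + 1)/2**k.
Verify: 3*(k**2 + 2)*factorial(k + 1)/(2*2**k) matches t_k.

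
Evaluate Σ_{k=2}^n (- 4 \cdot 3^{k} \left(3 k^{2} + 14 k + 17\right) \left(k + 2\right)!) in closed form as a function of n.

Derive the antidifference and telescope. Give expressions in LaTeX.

r(k) = 3*(3*k**3 + 29*k**2 + 94*k + 102)/(3*k**2 + 14*k + 17) after simplifying.
So A=3*k + 9 and B=1, with C=k**2 + 14*k/3 + 17/3.
Set up (3*k + 9)·f(k+1) − (1)·f(k) − (k**2 + 14*k/3 + 17/3) = 0.
deg f ≤ 1 (via 1,0,2).
Coefficient equations give f(k) = (k + 1)/3.
So s_k = (B(k−1)f/C)·t_k = ((k + 1)/(3*k**2 + 14*k + 17))·t_k = -4*3**k*(k + 1)*factorial(k + 2).
Check: Δs_k = -4*3**k*(3*k**2 + 14*k + 17)*factorial(k + 2). ✓
Telescope: S(n) = s_(n+1) − s_(2) = -12*3**n*(n + 2)*factorial(n + 3) − (-2592) = -12*3**n*n*factorial(n + 3) - 24*3**n*factorial(n + 3) + 2592.

S(n) = - 12 \cdot 3^{n} n \left(n + 3\right)! - 24 \cdot 3^{n} \left(n + 3\right)! + 2592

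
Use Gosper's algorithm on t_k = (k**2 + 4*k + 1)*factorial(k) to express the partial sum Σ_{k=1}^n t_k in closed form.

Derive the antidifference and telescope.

Step 1: r(k) = (k + 1)*(4*k + (k + 1)**2 + 5)/(k**2 + 4*k + 1).
Take A(k)=k + 1, B(k)=1, C(k)=k**2 + 4*k + 1.
Set up (k + 1)·f(k+1) − (1)·f(k) − (k**2 + 4*k + 1) = 0.
d = 1 from the (1,0,2) case.
A polynomial solution: f(k) = k + 3.
So s_k = (B(k−1)f/C)·t_k = ((k + 3)/(k**2 + 4*k + 1))·t_k = (k + 3)*factorial(k).
Δs = (k**2 + 4*k + 1)*factorial(k), as required.
s_(n+1) = (n + 4)*factorial(n + 1) and s_(1) = 4, so S(n) = n**2*factorial(n) + 5*n*factorial(n) + 4*factorial(n) - 4.

S(n) = n**2*factorial(n) + 5*n*factorial(n) + 4*factorial(n) - 4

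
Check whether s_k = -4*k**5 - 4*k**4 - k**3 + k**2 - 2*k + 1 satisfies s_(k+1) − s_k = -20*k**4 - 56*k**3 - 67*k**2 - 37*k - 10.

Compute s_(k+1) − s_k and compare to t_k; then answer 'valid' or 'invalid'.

s_(k+1) = -4*k**5 - 24*k**4 - 57*k**3 - 66*k**2 - 39*k - 9
s_(k+1) − s_k = -20*k**4 - 56*k**3 - 67*k**2 - 37*k - 10
(s_(k+1) − s_k) − t_k = 0

valid (s_(k+1) − s_k reduces to t_k)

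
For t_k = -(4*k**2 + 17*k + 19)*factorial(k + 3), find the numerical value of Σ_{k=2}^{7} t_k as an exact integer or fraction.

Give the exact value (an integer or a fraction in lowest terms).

Ratio r(k) = (k + 4)*(17*k + 4*(k + 1)**2 + 36)/(4*k**2 + 17*k + 19).
So A=k + 4 and B=1, with C=k**2 + 17*k/4 + 19/4.
f must satisfy (k + 4)·f(k+1) − (1)·f(k) = k**2 + 17*k/4 + 19/4.
Degrees (1,0,2) ⇒ d ≤ 1.
Match coefficients ⇒ f(k) = (4*k + 1)/4.
Then R = B(k−1)f/C = (4*k + 1)/(4*k**2 + 17*k + 19), so s_k = R(k)·t_k = -(4*k + 1)*factorial(k + 3).
Verify: -(4*k**2 + 17*k + 19)*factorial(k + 3) matches t_k.
Σ_(k=2)^(7) t_k = s_(8) − s_(2) = -1317254400 − (-1080) = -1317253320.

Σ = -1317253320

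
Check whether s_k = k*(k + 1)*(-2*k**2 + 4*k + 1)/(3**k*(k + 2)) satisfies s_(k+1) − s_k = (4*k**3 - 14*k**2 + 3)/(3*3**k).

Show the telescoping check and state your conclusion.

Invalid: residual 2*(-2*k**4 + 20*k**2 - 3)/(3*3**k*(k**2 + 5*k + 6)) ≠ 0.

s_(k+1) = (k + 1)*(k + 2)*(4*k - 2*(k + 1)**2 + 5)/(3*3**k*(k + 3))
s_(k+1) − s_k = (4*k**5 + 2*k**4 - 46*k**3 - 41*k**2 + 15*k + 12)/(3*3**k*(k**2 + 5*k + 6))
(s_(k+1) − s_k) − t_k = 2*(-2*k**4 + 20*k**2 - 3)/(3*3**k*(k**2 + 5*k + 6))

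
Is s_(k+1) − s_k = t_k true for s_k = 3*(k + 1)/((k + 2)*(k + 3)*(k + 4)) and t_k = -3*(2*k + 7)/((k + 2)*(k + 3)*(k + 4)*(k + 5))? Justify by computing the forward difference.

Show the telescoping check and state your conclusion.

Invalid: residual 18/(k**4 + 14*k**3 + 71*k**2 + 154*k + 120) ≠ 0.

s_(k+1) = 3*(k + 2)/((k + 3)*(k + 4)*(k + 5))
s_(k+1) − s_k = 3*(-2*k - 1)/(k**4 + 14*k**3 + 71*k**2 + 154*k + 120)
(s_(k+1) − s_k) − t_k = 18/(k**4 + 14*k**3 + 71*k**2 + 154*k + 120)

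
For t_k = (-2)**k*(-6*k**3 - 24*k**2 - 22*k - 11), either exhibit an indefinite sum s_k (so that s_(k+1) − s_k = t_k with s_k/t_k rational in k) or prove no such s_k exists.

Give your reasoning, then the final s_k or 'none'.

The ratio is 2*(-6*k**3 - 42*k**2 - 88*k - 63)/(6*k**3 + 24*k**2 + 22*k + 11).
Normal form (A,B,C) = (-2, 1, k**3 + 4*k**2 + 11*k/3 + 11/6).
Solve (-2)·f(k+1) − (1)·f(k) = k**3 + 4*k**2 + 11*k/3 + 11/6.
deg f ≤ 3 (via 0,0,3).
Coefficient equations give f(k) = -(2*k**3 + 4*k**2 - 2*k + 1)/6.
R(k) = B(k−1)·f(k)/C(k) = -(2*k**3 + 4*k**2 - 2*k + 1)/(6*k**3 + 24*k**2 + 22*k + 11); s_k = R·t_k = (-2)**k*(2*k**3 + 4*k**2 - 2*k + 1).
Δs = (-2)**k*(-6*k**3 - 24*k**2 - 22*k - 11), as required.

s_k = (-2)**k*(2*k**3 + 4*k**2 - 2*k + 1)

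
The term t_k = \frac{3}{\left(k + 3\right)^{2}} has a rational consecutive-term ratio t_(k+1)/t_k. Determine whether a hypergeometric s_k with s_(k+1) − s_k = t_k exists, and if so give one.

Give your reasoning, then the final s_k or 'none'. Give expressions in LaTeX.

The ratio is (k + 3)**2/(k + 4)**2.
A = k**2 + 6*k + 9, B = k**2 + 8*k + 16, C = 1.
Solve (k**2 + 6*k + 9)·f(k+1) − (k**2 + 6*k + 9)·f(k) = 1.
d = 0 from the (2,2,0) case.
f = c0 ⇒ A·f(k+1) − B(k−1)·f(k) − C = -1. The system {-1 = 0} is inconsistent; no antidifference.

none (Gosper's algorithm certifies no s_k)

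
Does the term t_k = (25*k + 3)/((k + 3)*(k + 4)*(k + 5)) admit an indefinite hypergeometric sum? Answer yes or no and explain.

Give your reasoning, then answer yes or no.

Ratio r(k) = (k + 3)*(25*k + 28)/((k + 6)*(25*k + 3)).
Normal form (A,B,C) = (k + 3, k + 6, k + 3/25).
Solve (k + 3)·f(k+1) − (k + 5)·f(k) = k + 3/25.
Bound: deg f ≤ 2.
Coefficient equations give f(k) = k*(13*k - 9)/100.
Certificate R = B(k−1)f/C = k*(k + 5)*(13*k - 9)/(4*(25*k + 3)) gives s_k = k*(13*k - 9)/(4*(k + 3)*(k + 4)).
Δs = (25*k + 3)/(k**3 + 12*k**2 + 47*k + 60), as required.

Yes. s_k = k*(13*k - 9)/(4*(k + 3)*(k + 4)).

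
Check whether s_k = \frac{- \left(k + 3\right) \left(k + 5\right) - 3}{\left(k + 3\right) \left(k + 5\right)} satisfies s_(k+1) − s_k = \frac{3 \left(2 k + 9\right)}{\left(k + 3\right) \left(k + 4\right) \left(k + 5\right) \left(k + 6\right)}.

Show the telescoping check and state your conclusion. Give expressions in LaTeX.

valid (s_(k+1) − s_k reduces to t_k)

s_(k+1) = (-(k + 4)*(k + 6) - 3)/((k + 4)*(k + 6))
s_(k+1) − s_k = 3*(2*k + 9)/(k**4 + 18*k**3 + 119*k**2 + 342*k + 360)
(s_(k+1) − s_k) − t_k = 0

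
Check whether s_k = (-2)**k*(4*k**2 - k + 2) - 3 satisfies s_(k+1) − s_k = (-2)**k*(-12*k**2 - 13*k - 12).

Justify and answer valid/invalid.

valid (s_(k+1) − s_k reduces to t_k)

s_(k+1) = (-2)**(k + 1)*(-k + 4*(k + 1)**2 + 1) - 3
s_(k+1) − s_k = (-2)**k*(-12*k**2 - 13*k - 12)
(s_(k+1) − s_k) − t_k = 0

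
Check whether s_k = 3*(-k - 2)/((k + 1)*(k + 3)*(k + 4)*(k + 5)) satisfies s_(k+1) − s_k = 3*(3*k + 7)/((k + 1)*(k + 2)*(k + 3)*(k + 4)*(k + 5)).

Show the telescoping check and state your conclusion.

s_(k+1) = 3*(-k - 3)/((k + 2)*(k + 4)*(k + 5)*(k + 6))
s_(k+1) − s_k = 3*(3*k**2 + 13*k + 15)/(k**6 + 21*k**5 + 175*k**4 + 735*k**3 + 1624*k**2 + 1764*k + 720)
(s_(k+1) − s_k) − t_k = 9*(-4*k - 9)/(k**6 + 21*k**5 + 175*k**4 + 735*k**3 + 1624*k**2 + 1764*k + 720)

Invalid: residual 9*(-4*k - 9)/(k**6 + 21*k**5 + 175*k**4 + 735*k**3 + 1624*k**2 + 1764*k + 720) ≠ 0.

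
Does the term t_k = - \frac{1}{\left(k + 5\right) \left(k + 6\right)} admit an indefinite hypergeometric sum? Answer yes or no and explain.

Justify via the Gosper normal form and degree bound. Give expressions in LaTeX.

r(k) = (k + 5)/(k + 7) after simplifying.
Normal form (A,B,C) = (k + 5, k + 7, 1).
Need (k + 5)·f(k+1) − (k + 6)·f(k) = 1.
d = 1 from the (1,1,0) case.
Solve for f: f(k) = k/5 (degree 1 ≤ 1).
So s_k = (B(k−1)f/C)·t_k = (k*(k + 6)/5)·t_k = -k/(5*k + 25).
s_(k+1) − s_k = -1/(k**2 + 11*k + 30) = t_k.

Yes. s_k = - \frac{k}{5 k + 25}.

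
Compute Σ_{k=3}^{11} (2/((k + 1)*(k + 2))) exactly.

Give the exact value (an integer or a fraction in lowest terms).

Σ = 9/26

t_(k+1)/t_k = (k + 1)/(k + 3).
Factor: A=k + 1; B=k + 3; C=1.
f must satisfy (k + 1)·f(k+1) − (k + 2)·f(k) = 1.
Bound: deg f ≤ 1.
Match coefficients ⇒ f(k) = k.
So s_k = (B(k−1)f/C)·t_k = (k*(k + 2))·t_k = 2*k/(k + 1).
s_(k+1) − s_k = 2/(k**2 + 3*k + 2) = t_k.
Telescoping: Σ = s_(12) − s_(3) = 24/13 − (3/2) = 9/26.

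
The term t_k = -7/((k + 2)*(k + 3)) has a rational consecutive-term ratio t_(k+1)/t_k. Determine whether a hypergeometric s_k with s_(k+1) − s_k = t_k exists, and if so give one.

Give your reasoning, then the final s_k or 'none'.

Step 1: r(k) = (k + 2)/(k + 4).
Take A(k)=k + 2, B(k)=k + 4, C(k)=1.
Need (k + 2)·f(k+1) − (k + 3)·f(k) = 1.
From deg A=1, deg B=1, deg C=0: d=1.
Coefficient equations give f(k) = k/2.
So s_k = (B(k−1)f/C)·t_k = (k*(k + 3)/2)·t_k = -7*k/(2*k + 4).
Check: Δs_k = -7/(k**2 + 5*k + 6). ✓

s_k = -7*k/(2*k + 4)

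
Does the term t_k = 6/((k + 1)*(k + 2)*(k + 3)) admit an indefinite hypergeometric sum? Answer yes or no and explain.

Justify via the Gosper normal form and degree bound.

Compute t_(k+1)/t_k: get (k + 1)/(k + 4).
Factor: A=k + 1; B=k + 4; C=1.
f must satisfy (k + 1)·f(k+1) − (k + 3)·f(k) = 1.
Degrees (1,1,0) ⇒ d ≤ 2.
Solve for f: f(k) = k*(k + 3)/4 (degree 2 ≤ 2).
So s_k = (B(k−1)f/C)·t_k = (k*(k + 3)**2/4)·t_k = 3*k*(k + 3)/(2*(k + 1)*(k + 2)).
Δs = 6/(k**3 + 6*k**2 + 11*k + 6), as required.

Yes. s_k = 3*k*(k + 3)/(2*(k + 1)*(k + 2)).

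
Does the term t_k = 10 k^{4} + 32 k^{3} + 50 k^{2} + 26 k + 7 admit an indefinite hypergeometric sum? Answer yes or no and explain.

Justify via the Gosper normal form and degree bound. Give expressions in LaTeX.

Yes. s_k = k \left(2 k^{4} + 3 k^{3} + 4 k^{2} - 4 k + 2\right).

Step 1: r(k) = (10*k**4 + 72*k**3 + 206*k**2 + 262*k + 125)/(10*k**4 + 32*k**3 + 50*k**2 + 26*k + 7).
Factor: A=1; B=1; C=k**4 + 16*k**3/5 + 5*k**2 + 13*k/5 + 7/10.
f must satisfy (1)·f(k+1) − (1)·f(k) = k**4 + 16*k**3/5 + 5*k**2 + 13*k/5 + 7/10.
d = 5 from the (0,0,4) case.
Match coefficients ⇒ f(k) = k*(2*k**4 + 3*k**3 + 4*k**2 - 4*k + 2)/10.
R(k) = B(k−1)·f(k)/C(k) = k*(2*k**4 + 3*k**3 + 4*k**2 - 4*k + 2)/(10*k**4 + 32*k**3 + 50*k**2 + 26*k + 7); s_k = R·t_k = k*(2*k**4 + 3*k**3 + 4*k**2 - 4*k + 2).
Verify: 10*k**4 + 32*k**3 + 50*k**2 + 26*k + 7 matches t_k.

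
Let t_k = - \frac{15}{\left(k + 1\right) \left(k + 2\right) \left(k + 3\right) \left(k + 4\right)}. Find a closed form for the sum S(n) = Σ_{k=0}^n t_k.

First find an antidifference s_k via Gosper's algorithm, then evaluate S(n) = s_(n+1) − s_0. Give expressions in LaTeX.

r(k) = (k + 1)/(k + 5) after simplifying.
A = k + 1, B = k + 5, C = 1.
Key eq: (k + 1)·f(k+1) = (k + 4)·f(k) + (1).
From deg A=1, deg B=1, deg C=0: d=3.
A polynomial solution: f(k) = k*(k**2 + 6*k + 11)/18.
Certificate R = B(k−1)f/C = k*(k + 4)*(k**2 + 6*k + 11)/18 gives s_k = 5*k*(-k**2 - 6*k - 11)/(6*(k + 1)*(k + 2)*(k + 3)).
Δs = -15/(k**4 + 10*k**3 + 35*k**2 + 50*k + 24), as required.
s_(n+1) = 5*(-n**3 - 9*n**2 - 26*n - 18)/(6*(n**3 + 9*n**2 + 26*n + 24)) and s_(0) = 0, so S(n) = 5*(-n**3 - 9*n**2 - 26*n - 18)/(6*(n**3 + 9*n**2 + 26*n + 24)).

S(n) = \frac{5 \left(- n^{3} - 9 n^{2} - 26 n - 18\right)}{6 \left(n^{3} + 9 n^{2} + 26 n + 24\right)}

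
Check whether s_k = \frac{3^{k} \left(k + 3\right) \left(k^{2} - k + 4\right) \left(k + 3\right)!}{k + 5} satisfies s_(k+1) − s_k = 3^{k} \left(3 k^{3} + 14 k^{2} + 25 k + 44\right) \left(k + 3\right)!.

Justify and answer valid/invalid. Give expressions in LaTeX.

s_(k+1) = 3**(k + 1)*(k + 4)*(k**2 + k + 4)*factorial(k + 4)/(k + 6)
s_(k+1) − s_k = 3**k*(3*k**5 + 41*k**4 + 211*k**3 + 551*k**2 + 894*k + 888)*factorial(k + 3)/((k + 5)*(k + 6))
(s_(k+1) − s_k) − t_k = -2*3**k*(3*k**4 + 29*k**3 + 94*k**2 + 170*k + 216)*factorial(k + 3)/((k + 5)*(k + 6))

Invalid: residual - \frac{2 \cdot 3^{k} \left(3 k^{4} + 29 k^{3} + 94 k^{2} + 170 k + 216\right) \left(k + 3\right)!}{\left(k + 5\right) \left(k + 6\right)} ≠ 0.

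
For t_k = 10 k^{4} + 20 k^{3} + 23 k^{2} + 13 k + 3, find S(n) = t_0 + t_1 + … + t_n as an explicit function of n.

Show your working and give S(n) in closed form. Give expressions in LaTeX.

S(n) = 2 n^{5} + 10 n^{4} + 21 n^{3} + 23 n^{2} + 13 n + 3

Step 1: r(k) = (10*k**4 + 60*k**3 + 143*k**2 + 159*k + 69)/(10*k**4 + 20*k**3 + 23*k**2 + 13*k + 3).
Normal form (A,B,C) = (1, 1, k**4 + 2*k**3 + 23*k**2/10 + 13*k/10 + 3/10).
Solve (1)·f(k+1) − (1)·f(k) = k**4 + 2*k**3 + 23*k**2/10 + 13*k/10 + 3/10.
From deg A=0, deg B=0, deg C=4: d=5.
Coefficient equations give f(k) = k**3*(2*k**2 + 1)/10.
R(k) = B(k−1)·f(k)/C(k) = k**3*(2*k**2 + 1)/((k**2 + k + 1)*(10*k**2 + 10*k + 3)); s_k = R·t_k = 2*k**5 + k**3.
Check: Δs_k = -2*k**5 - k**3 + 2*(k + 1)**5 + (k + 1)**3. ✓
s_(n+1) = 2*n**5 + 10*n**4 + 21*n**3 + 23*n**2 + 13*n + 3 and s_(0) = 0, so S(n) = 2*n**5 + 10*n**4 + 21*n**3 + 23*n**2 + 13*n + 3.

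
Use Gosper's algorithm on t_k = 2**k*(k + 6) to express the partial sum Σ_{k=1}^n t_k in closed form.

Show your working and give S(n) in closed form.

S(n) = 2*2**n*n + 10*2**n - 10

Step 1: r(k) = 2*(k + 7)/(k + 6).
A = 2, B = 1, C = k + 6.
Solve (2)·f(k+1) − (1)·f(k) = k + 6.
deg f ≤ 1 (via 0,0,1).
A polynomial solution: f(k) = k + 4.
Get s_k = R·t_k = 2**k*(k + 4) with R(k) = B(k−1)f(k)/C(k) = (k + 4)/(k + 6).
Δs = 2**k*(k + 6), as required.
Evaluate: s_(n+1) = 2**(n + 1)*(n + 5); subtract s_(1) = 10 ⇒ S(n) = 2*2**n*n + 10*2**n - 10.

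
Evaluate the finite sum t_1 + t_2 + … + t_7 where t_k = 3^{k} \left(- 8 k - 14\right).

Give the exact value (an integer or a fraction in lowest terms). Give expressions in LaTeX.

Σ = -216498

r(k) = 3*(4*k + 11)/(4*k + 7) after simplifying.
Take A(k)=3, B(k)=1, C(k)=k + 7/4.
Set up (3)·f(k+1) − (1)·f(k) − (k + 7/4) = 0.
d = 1 from the (0,0,1) case.
Solving with deg f ≤ 1: f(k) = (4*k + 1)/8.
So s_k = (B(k−1)f/C)·t_k = ((4*k + 1)/(2*(4*k + 7)))·t_k = 3**k*(-4*k - 1).
Verify: 3**k*(-8*k - 14) matches t_k.
Sum = s_(8) − s_(1); s_(8) = -216513, s_(1) = -15 ⇒ -216498.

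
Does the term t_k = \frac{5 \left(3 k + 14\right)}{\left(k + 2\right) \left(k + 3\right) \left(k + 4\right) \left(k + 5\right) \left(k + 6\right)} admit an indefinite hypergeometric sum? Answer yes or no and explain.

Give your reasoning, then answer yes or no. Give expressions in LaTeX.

t_(k+1)/t_k = (k + 2)*(3*k + 17)/((k + 7)*(3*k + 14)).
So A=k + 2 and B=k + 7, with C=k + 14/3.
f must satisfy (k + 2)·f(k+1) − (k + 6)·f(k) = k + 14/3.
deg f ≤ 4 (via 1,1,1).
Match coefficients ⇒ f(k) = k*(k + 4)*(k**2 + 10*k + 31)/90.
Certificate R = B(k−1)f/C = k*(k + 4)*(k + 6)*(k**2 + 10*k + 31)/(30*(3*k + 14)) gives s_k = k*(k**2 + 10*k + 31)/(6*(k**3 + 10*k**2 + 31*k + 30)).
s_(k+1) − s_k = 5*(3*k + 14)/(k**5 + 20*k**4 + 155*k**3 + 580*k**2 + 1044*k + 720) = t_k.

Yes. s_k = \frac{k \left(k^{2} + 10 k + 31\right)}{6 \left(k^{3} + 10 k^{2} + 31 k + 30\right)}.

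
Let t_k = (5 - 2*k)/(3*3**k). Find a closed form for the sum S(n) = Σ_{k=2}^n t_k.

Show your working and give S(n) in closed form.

S(n) = 3**(-n - 1)*(n - 1)

t_(k+1)/t_k = (2*k - 3)/(3*(2*k - 5)).
Normal form (A,B,C) = (1/3, 1, k - 5/2).
Key eq: (1/3)·f(k+1) = (1)·f(k) + (k - 5/2).
d = 1 from the (0,0,1) case.
Match coefficients ⇒ f(k) = -3*(k - 2)/2.
R(k) = B(k−1)·f(k)/C(k) = -3*(k - 2)/(2*k - 5); s_k = R·t_k = (k - 2)/3**k.
Check: Δs_k = (5 - 2*k)/(3*3**k). ✓
s_(n+1) = 3**(-n - 1)*(n - 1) and s_(2) = 0, so S(n) = 3**(-n - 1)*(n - 1).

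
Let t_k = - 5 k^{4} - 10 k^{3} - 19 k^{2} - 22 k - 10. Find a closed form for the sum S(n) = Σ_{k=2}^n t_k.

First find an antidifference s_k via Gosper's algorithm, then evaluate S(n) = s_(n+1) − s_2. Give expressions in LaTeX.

S(n) = - n^{5} - 5 n^{4} - 13 n^{3} - 23 n^{2} - 24 n + 66

Compute t_(k+1)/t_k: get (5*k**4 + 30*k**3 + 79*k**2 + 110*k + 66)/(5*k**4 + 10*k**3 + 19*k**2 + 22*k + 10).
Factor: A=1; B=1; C=k**4 + 2*k**3 + 19*k**2/5 + 22*k/5 + 2.
f must satisfy (1)·f(k+1) − (1)·f(k) = k**4 + 2*k**3 + 19*k**2/5 + 22*k/5 + 2.
Degrees (0,0,4) ⇒ d ≤ 5.
Match coefficients ⇒ f(k) = k*(k**4 + 3*k**2 + 4*k + 2)/5.
R(k) = B(k−1)·f(k)/C(k) = k*(k**4 + 3*k**2 + 4*k + 2)/(5*k**4 + 10*k**3 + 19*k**2 + 22*k + 10); s_k = R·t_k = k*(-k**4 - 3*k**2 - 4*k - 2).
Verify: -5*k**4 - 10*k**3 - 19*k**2 - 22*k - 10 matches t_k.
Σ_(k=2)^n t_k = s_(n+1) − s_(2) = (-n**5 - 5*n**4 - 13*n**3 - 23*n**2 - 24*n - 10) − (-76), i.e. -n**5 - 5*n**4 - 13*n**3 - 23*n**2 - 24*n + 66.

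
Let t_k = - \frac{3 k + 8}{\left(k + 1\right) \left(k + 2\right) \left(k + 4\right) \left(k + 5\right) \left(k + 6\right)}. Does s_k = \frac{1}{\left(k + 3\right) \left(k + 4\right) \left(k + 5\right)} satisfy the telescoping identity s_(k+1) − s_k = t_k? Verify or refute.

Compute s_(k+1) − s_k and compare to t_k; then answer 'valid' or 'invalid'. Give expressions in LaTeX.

s_(k+1) = 1/((k + 4)*(k + 5)*(k + 6))
s_(k+1) − s_k = -3/((k + 3)*(k + 4)*(k + 5)*(k + 6))
(s_(k+1) − s_k) − t_k = 2*(4*k + 9)/(k**6 + 21*k**5 + 175*k**4 + 735*k**3 + 1624*k**2 + 1764*k + 720)

Invalid: residual \frac{2 \left(4 k + 9\right)}{k^{6} + 21 k^{5} + 175 k^{4} + 735 k^{3} + 1624 k^{2} + 1764 k + 720} ≠ 0.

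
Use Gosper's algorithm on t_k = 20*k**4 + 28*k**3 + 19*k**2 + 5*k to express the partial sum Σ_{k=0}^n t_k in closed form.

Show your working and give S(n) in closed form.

S(n) = n*(4*n**4 + 17*n**3 + 27*n**2 + 19*n + 5)

Step 1: r(k) = (20*k**4 + 108*k**3 + 223*k**2 + 207*k + 72)/(k*(20*k**3 + 28*k**2 + 19*k + 5)).
So A=1 and B=1, with C=k**4 + 7*k**3/5 + 19*k**2/20 + k/4.
Need (1)·f(k+1) − (1)·f(k) = k**4 + 7*k**3/5 + 19*k**2/20 + k/4.
Bound: deg f ≤ 5.
Solve for f: f(k) = k**3*(k - 1)*(4*k + 1)/20 (degree 5 ≤ 5).
R(k) = B(k−1)·f(k)/C(k) = k**2*(k - 1)*(4*k + 1)/((2*k + 1)*(10*k**2 + 9*k + 5)); s_k = R·t_k = k**3*(4*k**2 - 3*k - 1).
Δs = k*(20*k**3 + 28*k**2 + 19*k + 5), as required.
s_(n+1) = n*(4*n**4 + 17*n**3 + 27*n**2 + 19*n + 5) and s_(0) = 0, so S(n) = n*(4*n**4 + 17*n**3 + 27*n**2 + 19*n + 5).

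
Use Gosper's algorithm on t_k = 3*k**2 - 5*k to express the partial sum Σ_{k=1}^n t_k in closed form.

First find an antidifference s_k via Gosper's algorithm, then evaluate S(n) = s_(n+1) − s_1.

S(n) = n*(n**2 - n - 2)

Step 1: r(k) = (3*k**2 + k - 2)/(k*(3*k - 5)).
Take A(k)=1, B(k)=1, C(k)=k**2 - 5*k/3.
Set up (1)·f(k+1) − (1)·f(k) − (k**2 - 5*k/3) = 0.
deg f ≤ 3 (via 0,0,2).
A polynomial solution: f(k) = k*(k - 3)*(k - 1)/3.
R(k) = B(k−1)·f(k)/C(k) = (k - 3)*(k - 1)/(3*k - 5); s_k = R·t_k = k*(k**2 - 4*k + 3).
Δs = k*(3*k - 5), as required.
Σ_(k=1)^n t_k = s_(n+1) − s_(1) = (n*(n**2 - n - 2)) − (0), i.e. n*(n**2 - n - 2).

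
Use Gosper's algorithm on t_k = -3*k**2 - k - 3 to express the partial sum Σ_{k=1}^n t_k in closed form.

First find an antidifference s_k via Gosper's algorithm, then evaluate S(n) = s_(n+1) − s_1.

S(n) = n*(-n**2 - 2*n - 4)

Compute t_(k+1)/t_k: get (k + 3*(k + 1)**2 + 4)/(3*k**2 + k + 3).
Factor: A=1; B=1; C=k**2 + k/3 + 1.
Need (1)·f(k+1) − (1)·f(k) = k**2 + k/3 + 1.
Degrees (0,0,2) ⇒ d ≤ 3.
Solving with deg f ≤ 3: f(k) = k*(k**2 - k + 3)/3.
Then R = B(k−1)f/C = k*(k**2 - k + 3)/(3*k**2 + k + 3), so s_k = R(k)·t_k = k*(-k**2 + k - 3).
s_(k+1) − s_k = -3*k**2 - k - 3 = t_k.
Evaluate: s_(n+1) = -n**3 - 2*n**2 - 4*n - 3; subtract s_(1) = -3 ⇒ S(n) = n*(-n**2 - 2*n - 4).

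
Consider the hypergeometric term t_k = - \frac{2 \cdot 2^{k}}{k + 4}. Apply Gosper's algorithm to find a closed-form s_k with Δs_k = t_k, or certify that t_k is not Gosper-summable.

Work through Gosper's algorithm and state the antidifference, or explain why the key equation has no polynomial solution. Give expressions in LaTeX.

r(k) = 2*(k + 4)/(k + 5) after simplifying.
Take A(k)=2*k + 8, B(k)=k + 5, C(k)=1.
Set up (2*k + 8)·f(k+1) − (k + 4)·f(k) − (1) = 0.
Bound: deg f ≤ -1.
Negative degree bound (-1): no f exists, t_k not Gosper-summable.

none — t_k is not Gosper-summable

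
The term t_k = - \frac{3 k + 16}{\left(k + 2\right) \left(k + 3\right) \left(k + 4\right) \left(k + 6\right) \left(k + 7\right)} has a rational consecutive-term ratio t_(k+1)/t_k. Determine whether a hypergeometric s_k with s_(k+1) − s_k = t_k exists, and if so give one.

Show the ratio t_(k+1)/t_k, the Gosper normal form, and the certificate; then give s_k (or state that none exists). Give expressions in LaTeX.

Ratio r(k) = (k + 2)*(k + 6)*(3*k + 19)/((k + 5)*(k + 8)*(3*k + 16)).
So A=k + 2 and B=k + 8, with C=k**2 + 31*k/3 + 80/3.
Key eq: (k + 2)·f(k+1) = (k + 7)·f(k) + (k**2 + 31*k/3 + 80/3).
deg f ≤ 5 (via 1,1,2).
A polynomial solution: f(k) = k*(k + 4)*(k + 5)*(k**2 + 11*k + 36)/108.
Certificate R = B(k−1)f/C = k*(k + 4)*(k + 7)*(k**2 + 11*k + 36)/(36*(3*k + 16)) gives s_k = k*(-k**2 - 11*k - 36)/(36*(k**3 + 11*k**2 + 36*k + 36)).
Verify: (-3*k - 16)/(k**5 + 22*k**4 + 185*k**3 + 740*k**2 + 1404*k + 1008) matches t_k.

s_k = \frac{k \left(- k^{2} - 11 k - 36\right)}{36 \left(k^{3} + 11 k^{2} + 36 k + 36\right)}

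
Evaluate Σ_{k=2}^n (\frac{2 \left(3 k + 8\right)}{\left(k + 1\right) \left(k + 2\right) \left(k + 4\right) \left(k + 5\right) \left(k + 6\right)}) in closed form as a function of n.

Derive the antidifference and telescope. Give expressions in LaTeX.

Ratio r(k) = (k + 1)*(k + 4)*(3*k + 11)/((k + 3)*(k + 7)*(3*k + 8)).
Gosper form: A/B · C(k+1)/C(k) with A=k + 1, B=k + 7, C=k**2 + 17*k/3 + 8.
Key eq: (k + 1)·f(k+1) = (k + 6)·f(k) + (k**2 + 17*k/3 + 8).
d = 5 from the (1,1,2) case.
Solve for f: f(k) = k*(k + 2)*(k + 3)*(k**2 + 10*k + 29)/60 (degree 5 ≤ 5).
Then R = B(k−1)f/C = k*(k + 2)*(k + 6)*(k**2 + 10*k + 29)/(20*(3*k + 8)), so s_k = R(k)·t_k = k*(k**2 + 10*k + 29)/(10*(k**3 + 10*k**2 + 29*k + 20)).
s_(k+1) − s_k = 2*(3*k + 8)/(k**5 + 18*k**4 + 121*k**3 + 372*k**2 + 508*k + 240) = t_k.
s_(n+1) = (n**3 + 13*n**2 + 52*n + 40)/(10*(n**3 + 13*n**2 + 52*n + 60)) and s_(2) = 53/630, so S(n) = (n**3 + 13*n**2 + 52*n - 66)/(63*(n**3 + 13*n**2 + 52*n + 60)).

S(n) = \frac{n^{3} + 13 n^{2} + 52 n - 66}{63 \left(n^{3} + 13 n^{2} + 52 n + 60\right)}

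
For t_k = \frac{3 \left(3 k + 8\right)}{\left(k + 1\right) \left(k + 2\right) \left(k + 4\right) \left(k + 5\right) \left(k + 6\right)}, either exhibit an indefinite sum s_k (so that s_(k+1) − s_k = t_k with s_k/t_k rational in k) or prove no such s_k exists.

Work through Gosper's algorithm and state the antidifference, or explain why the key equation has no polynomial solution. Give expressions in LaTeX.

s_k = \frac{3 k \left(k^{2} + 10 k + 29\right)}{20 \left(k^{3} + 10 k^{2} + 29 k + 20\right)}

t_(k+1)/t_k = (k + 1)*(k + 4)*(3*k + 11)/((k + 3)*(k + 7)*(3*k + 8)).
A = k + 1, B = k + 7, C = k**2 + 17*k/3 + 8.
Need (k + 1)·f(k+1) − (k + 6)·f(k) = k**2 + 17*k/3 + 8.
deg f ≤ 5 (via 1,1,2).
Coefficient equations give f(k) = k*(k + 2)*(k + 3)*(k**2 + 10*k + 29)/60.
So s_k = (B(k−1)f/C)·t_k = (k*(k + 2)*(k + 6)*(k**2 + 10*k + 29)/(20*(3*k + 8)))·t_k = 3*k*(k**2 + 10*k + 29)/(20*(k**3 + 10*k**2 + 29*k + 20)).
Verify: 3*(3*k + 8)/(k**5 + 18*k**4 + 121*k**3 + 372*k**2 + 508*k + 240) matches t_k.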